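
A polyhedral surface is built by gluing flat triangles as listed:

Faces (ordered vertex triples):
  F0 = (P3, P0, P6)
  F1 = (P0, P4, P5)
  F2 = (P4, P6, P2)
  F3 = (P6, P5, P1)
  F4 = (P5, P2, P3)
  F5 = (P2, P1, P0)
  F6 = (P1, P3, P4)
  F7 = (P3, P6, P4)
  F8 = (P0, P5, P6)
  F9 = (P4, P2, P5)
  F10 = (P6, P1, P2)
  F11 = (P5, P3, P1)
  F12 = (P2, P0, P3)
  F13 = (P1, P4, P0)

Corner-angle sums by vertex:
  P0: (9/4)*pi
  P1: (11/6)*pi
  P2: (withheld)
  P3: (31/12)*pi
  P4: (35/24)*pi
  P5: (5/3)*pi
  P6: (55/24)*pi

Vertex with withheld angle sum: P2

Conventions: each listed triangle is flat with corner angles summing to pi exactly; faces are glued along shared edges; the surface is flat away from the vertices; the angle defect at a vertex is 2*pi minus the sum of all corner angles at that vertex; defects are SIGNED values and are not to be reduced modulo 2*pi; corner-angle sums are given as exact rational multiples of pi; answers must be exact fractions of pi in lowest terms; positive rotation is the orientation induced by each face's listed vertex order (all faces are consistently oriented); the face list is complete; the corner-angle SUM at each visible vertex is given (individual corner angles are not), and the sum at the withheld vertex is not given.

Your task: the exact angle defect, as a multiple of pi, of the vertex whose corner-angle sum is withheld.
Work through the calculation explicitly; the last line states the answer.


V = 7, E = 21, F = 14; chi = V - E + F = 0
Gauss-Bonnet: total defect = 2*pi*chi = 0; visible defects sum to -pi/12

Answer: defect(P2) = pi/12


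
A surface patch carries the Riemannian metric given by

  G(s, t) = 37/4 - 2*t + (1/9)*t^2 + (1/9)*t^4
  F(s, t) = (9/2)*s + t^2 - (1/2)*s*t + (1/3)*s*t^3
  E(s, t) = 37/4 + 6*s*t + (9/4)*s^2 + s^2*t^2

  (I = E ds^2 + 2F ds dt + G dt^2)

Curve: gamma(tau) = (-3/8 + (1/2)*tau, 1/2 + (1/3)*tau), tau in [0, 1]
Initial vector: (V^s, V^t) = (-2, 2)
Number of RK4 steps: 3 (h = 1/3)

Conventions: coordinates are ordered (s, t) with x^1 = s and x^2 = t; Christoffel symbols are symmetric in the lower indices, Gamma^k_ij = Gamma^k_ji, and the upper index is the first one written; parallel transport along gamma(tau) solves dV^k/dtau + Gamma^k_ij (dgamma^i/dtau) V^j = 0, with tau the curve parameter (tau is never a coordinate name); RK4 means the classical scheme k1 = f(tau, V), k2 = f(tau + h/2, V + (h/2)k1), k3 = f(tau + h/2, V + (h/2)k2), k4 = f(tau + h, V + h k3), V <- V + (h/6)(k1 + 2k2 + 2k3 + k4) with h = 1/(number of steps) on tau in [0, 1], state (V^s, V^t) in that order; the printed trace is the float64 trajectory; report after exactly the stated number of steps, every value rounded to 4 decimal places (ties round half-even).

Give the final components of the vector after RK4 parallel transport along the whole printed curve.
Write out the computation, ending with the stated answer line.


gamma'(tau) = (1/2, 1/3); f(tau, V)^k = -Gamma^k_ij(gamma(tau)) gamma'^i(tau) V^j; h = 1/3; intermediate values shown to 6 dp
curve data and Christoffel symbols at the stage parameters:
  tau = 0.000000: gamma = (-0.375000, 0.500000), gamma' = (0.500000, 0.333333); Gamma_sss = 0.174440, Gamma_sst = -0.127786, Gamma_stt = 0.114296, Gamma_tss = 0.673949, Gamma_tst = -0.020967, Gamma_ttt = -0.091892
  tau = 0.166667: gamma = (-0.291667, 0.555556), gamma' = (0.500000, 0.333333); Gamma_sss = 0.179635, Gamma_sst = -0.098686, Gamma_stt = 0.126804, Gamma_tss = 0.644677, Gamma_tst = -0.011329, Gamma_ttt = -0.095437
  tau = 0.333333: gamma = (-0.208333, 0.611111), gamma' = (0.500000, 0.333333); Gamma_sss = 0.186492, Gamma_sst = -0.069858, Gamma_stt = 0.139174, Gamma_tss = 0.614151, Gamma_tst = -0.004461, Gamma_ttt = -0.100131
  tau = 0.500000: gamma = (-0.125000, 0.666667), gamma' = (0.500000, 0.333333); Gamma_sss = 0.195041, Gamma_sst = -0.041472, Gamma_stt = 0.151371, Gamma_tss = 0.581788, Gamma_tst = -0.000461, Gamma_ttt = -0.105990
  tau = 0.666667: gamma = (-0.041667, 0.722222), gamma' = (0.500000, 0.333333); Gamma_sss = 0.205314, Gamma_sst = -0.013660, Gamma_stt = 0.163365, Gamma_tss = 0.546964, Gamma_tst = 0.000595, Gamma_ttt = -0.113029
  tau = 0.833333: gamma = (0.041667, 0.777778), gamma' = (0.500000, 0.333333); Gamma_sss = 0.217353, Gamma_sst = 0.013483, Gamma_stt = 0.175127, Gamma_tss = 0.509010, Gamma_tst = -0.001353, Gamma_ttt = -0.121260
  tau = 1.000000: gamma = (0.125000, 0.833333), gamma' = (0.500000, 0.333333); Gamma_sss = 0.231214, Gamma_sst = 0.039898, Gamma_stt = 0.186633, Gamma_tss = 0.467205, Gamma_tst = -0.006356, Gamma_ttt = -0.130693
step 0: V^s = -2.0000, V^t = 2.0000
step 1: k1 = (0.140838, 0.742200), k2 = (0.127533, 0.709236), k3 = (0.127620, 0.709737), k4 = (0.111307, 0.677816); V <- V + (h/6)(k1 + 2k2 + 2k3 + k4): V^s = -1.9576, V^t = 2.2366
step 2: k1 = (0.111320, 0.677871), k2 = (0.092464, 0.647322), k3 = (0.092878, 0.648055), k4 = (0.072210, 0.618970); V <- V + (h/6)(k1 + 2k2 + 2k3 + k4): V^s = -1.9269, V^t = 2.4525
step 3: k1 = (0.072229, 0.619015), k2 = (0.050280, 0.591496), k3 = (0.050993, 0.592237), k4 = (0.028472, 0.565965); V <- V + (h/6)(k1 + 2k2 + 2k3 + k4): V^s = -1.9100, V^t = 2.6499

Answer: V^s = -1.9100, V^t = 2.6499


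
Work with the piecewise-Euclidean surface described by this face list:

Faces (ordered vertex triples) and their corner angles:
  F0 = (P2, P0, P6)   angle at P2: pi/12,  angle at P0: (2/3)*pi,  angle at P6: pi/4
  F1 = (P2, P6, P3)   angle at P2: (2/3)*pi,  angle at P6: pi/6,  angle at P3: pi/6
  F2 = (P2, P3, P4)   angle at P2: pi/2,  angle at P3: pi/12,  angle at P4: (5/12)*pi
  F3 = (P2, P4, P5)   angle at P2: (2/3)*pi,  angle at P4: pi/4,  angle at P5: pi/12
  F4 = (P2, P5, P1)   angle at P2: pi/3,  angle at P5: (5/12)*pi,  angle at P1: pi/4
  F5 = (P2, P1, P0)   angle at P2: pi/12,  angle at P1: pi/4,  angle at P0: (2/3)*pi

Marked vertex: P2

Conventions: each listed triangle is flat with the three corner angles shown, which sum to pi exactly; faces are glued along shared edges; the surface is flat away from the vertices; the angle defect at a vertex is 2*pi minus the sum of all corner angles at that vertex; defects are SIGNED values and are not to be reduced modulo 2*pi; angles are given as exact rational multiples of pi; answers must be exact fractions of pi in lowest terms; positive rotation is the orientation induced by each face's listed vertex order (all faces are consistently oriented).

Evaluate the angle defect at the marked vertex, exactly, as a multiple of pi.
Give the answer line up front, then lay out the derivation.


Answer: defect(P2) = -pi/3

Sum of corner angles at P2: (7/3)*pi
defect = 2*pi - (7/3)*pi


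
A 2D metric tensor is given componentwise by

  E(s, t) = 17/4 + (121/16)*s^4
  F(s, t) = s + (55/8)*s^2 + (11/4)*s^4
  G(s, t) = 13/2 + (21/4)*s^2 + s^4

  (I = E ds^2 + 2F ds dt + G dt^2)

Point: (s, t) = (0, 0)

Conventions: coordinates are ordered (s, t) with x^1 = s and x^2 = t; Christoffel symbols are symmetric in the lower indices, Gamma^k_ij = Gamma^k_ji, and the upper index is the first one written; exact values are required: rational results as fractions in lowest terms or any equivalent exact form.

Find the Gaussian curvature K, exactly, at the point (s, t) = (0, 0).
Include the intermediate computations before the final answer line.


E = 17/4, F = 0, G = 13/2, EG - F^2 = 221/8 at the point
E_s = 0, E_t = 0, F_s = 1, F_t = 0, G_s = 0, G_t = 0
E_tt = 0, F_st = 0, G_ss = 21/2
Brioschi: K = (det M1 - det M2) / (EG - F^2)^2 with the standard first/second-derivative matrices M1, M2.
M1 = [[-E_tt/2 + F_st - G_ss/2, E_s/2, F_s - E_t/2], [F_t - G_s/2, E, F], [G_t/2, F, G]] = [[-21/4, 0, 1], [0, 17/4, 0], [0, 0, 13/2]]; det M1 = -4641/32
M2 = [[0, E_t/2, G_s/2], [E_t/2, E, F], [G_s/2, F, G]] = [[0, 0, 0], [0, 17/4, 0], [0, 0, 13/2]]; det M2 = 0
det M1 - det M2 = -4641/32; K = -4641/32 / (221/8)^2 = -42/221

Answer: K = -42/221


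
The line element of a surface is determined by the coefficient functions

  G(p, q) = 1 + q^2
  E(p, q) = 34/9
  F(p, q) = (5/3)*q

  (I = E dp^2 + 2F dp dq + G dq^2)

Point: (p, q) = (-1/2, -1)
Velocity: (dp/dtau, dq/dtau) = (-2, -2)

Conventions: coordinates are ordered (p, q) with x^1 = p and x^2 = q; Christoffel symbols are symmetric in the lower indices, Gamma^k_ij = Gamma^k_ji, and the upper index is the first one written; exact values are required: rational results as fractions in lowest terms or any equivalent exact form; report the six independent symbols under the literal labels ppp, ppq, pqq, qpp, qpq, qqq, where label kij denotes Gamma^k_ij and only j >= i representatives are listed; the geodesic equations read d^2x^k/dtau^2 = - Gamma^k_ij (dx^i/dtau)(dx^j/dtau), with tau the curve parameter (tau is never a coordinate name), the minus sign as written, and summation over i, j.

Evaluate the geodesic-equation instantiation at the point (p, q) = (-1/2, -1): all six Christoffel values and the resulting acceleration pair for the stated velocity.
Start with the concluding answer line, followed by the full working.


Answer: Gamma_ppp = 0, Gamma_ppq = 0, Gamma_pqq = 15/43, Gamma_qpp = 0, Gamma_qpq = 0, Gamma_qqq = -9/43; accelerations (d^2p/dtau^2, d^2q/dtau^2) = (-60/43, 36/43)

E = 34/9, F = -5/3, G = 2 at the point
E_p = 0, E_q = 0, F_p = 0, F_q = 5/3, G_p = 0, G_q = -2
EG - F^2 = 43/9;  g^inv = (9/43) * [[2, 5/3], [5/3, 34/9]]
first-kind symbols [ij,l] = (1/2)(d_i g_jl + d_j g_il - d_l g_ij): [pp,p] = E_p/2 = 0, [pp,q] = F_p - E_q/2 = 0, [pq,p] = E_q/2 = 0, [pq,q] = G_p/2 = 0, [qq,p] = F_q - G_p/2 = 5/3, [qq,q] = G_q/2 = -1
Gamma^p_ij = (G*[ij,p] - F*[ij,q])/(EG - F^2), Gamma^q_ij = (E*[ij,q] - F*[ij,p])/(EG - F^2)
Gamma_ppp = 0, Gamma_ppq = 0, Gamma_pqq = 15/43, Gamma_qpp = 0, Gamma_qpq = 0, Gamma_qqq = -9/43
d^2p/dtau^2 = -(Gamma_ppp*(-2)^2 + 2*Gamma_ppq*(-2)*(-2) + Gamma_pqq*(-2)^2) = -60/43
d^2q/dtau^2 = -(Gamma_qpp*(-2)^2 + 2*Gamma_qpq*(-2)*(-2) + Gamma_qqq*(-2)^2) = 36/43


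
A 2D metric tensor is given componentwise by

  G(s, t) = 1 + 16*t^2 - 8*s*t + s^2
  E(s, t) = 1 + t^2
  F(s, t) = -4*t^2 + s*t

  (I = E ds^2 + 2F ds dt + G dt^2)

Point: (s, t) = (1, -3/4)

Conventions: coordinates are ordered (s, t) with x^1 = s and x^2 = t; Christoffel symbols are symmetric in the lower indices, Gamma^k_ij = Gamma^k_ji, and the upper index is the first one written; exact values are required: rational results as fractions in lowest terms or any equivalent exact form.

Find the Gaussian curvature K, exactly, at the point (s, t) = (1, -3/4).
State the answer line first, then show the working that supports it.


Answer: K = -256/78961

E = 25/16, F = -3, G = 17, EG - F^2 = 281/16 at the point
E_s = 0, E_t = -3/2, F_s = -3/4, F_t = 7, G_s = 8, G_t = -32
E_tt = 2, F_st = 1, G_ss = 2
K follows from Brioschi's formula, (det M1 - det M2)/(EG - F^2)^2.
M1 = [[-E_tt/2 + F_st - G_ss/2, E_s/2, F_s - E_t/2], [F_t - G_s/2, E, F], [G_t/2, F, G]] = [[-1, 0, 0], [3, 25/16, -3], [-16, -3, 17]]; det M1 = -281/16
M2 = [[0, E_t/2, G_s/2], [E_t/2, E, F], [G_s/2, F, G]] = [[0, -3/4, 4], [-3/4, 25/16, -3], [4, -3, 17]]; det M2 = -265/16
det M1 - det M2 = -1; K = -1 / (281/16)^2 = -256/78961


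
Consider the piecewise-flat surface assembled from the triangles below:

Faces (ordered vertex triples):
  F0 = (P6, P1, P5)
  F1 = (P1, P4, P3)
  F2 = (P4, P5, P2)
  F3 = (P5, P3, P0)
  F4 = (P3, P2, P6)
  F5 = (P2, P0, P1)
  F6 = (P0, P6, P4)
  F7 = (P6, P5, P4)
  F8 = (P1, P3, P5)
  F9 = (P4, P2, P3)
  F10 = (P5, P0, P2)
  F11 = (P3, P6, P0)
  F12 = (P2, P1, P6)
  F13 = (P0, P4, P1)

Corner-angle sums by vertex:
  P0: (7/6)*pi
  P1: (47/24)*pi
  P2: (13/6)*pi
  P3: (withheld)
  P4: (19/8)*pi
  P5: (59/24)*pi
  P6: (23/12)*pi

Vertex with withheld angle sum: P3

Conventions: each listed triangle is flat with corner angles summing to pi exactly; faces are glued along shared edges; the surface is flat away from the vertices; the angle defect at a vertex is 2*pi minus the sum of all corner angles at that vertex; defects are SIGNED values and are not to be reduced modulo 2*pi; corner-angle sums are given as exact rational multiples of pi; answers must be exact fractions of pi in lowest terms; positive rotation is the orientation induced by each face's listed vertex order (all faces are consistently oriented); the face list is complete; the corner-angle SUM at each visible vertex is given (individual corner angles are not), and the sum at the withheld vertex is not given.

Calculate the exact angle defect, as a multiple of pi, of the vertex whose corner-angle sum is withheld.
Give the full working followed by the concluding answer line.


V = 7, E = 21, F = 14; chi = V - E + F = 0
Gauss-Bonnet: total defect = 2*pi*chi = 0; visible defects sum to -pi/24

Answer: defect(P3) = pi/24


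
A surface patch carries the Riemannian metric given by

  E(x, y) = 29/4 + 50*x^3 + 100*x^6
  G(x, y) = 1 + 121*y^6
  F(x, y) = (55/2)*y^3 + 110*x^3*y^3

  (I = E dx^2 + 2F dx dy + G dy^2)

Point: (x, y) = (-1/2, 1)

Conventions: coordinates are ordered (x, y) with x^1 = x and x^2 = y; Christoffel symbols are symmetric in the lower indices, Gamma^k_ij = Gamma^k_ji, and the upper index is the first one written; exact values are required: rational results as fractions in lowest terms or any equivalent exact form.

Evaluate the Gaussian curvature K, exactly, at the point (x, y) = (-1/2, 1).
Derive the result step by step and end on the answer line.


E = 41/16, F = 55/4, G = 122, EG - F^2 = 1977/16 at the point
E_x = 75/4, E_y = 0, F_x = 165/2, F_y = 165/4, G_x = 0, G_y = 726
E_yy = 0, F_xy = 495/2, G_xx = 0
K follows from Brioschi's formula, (det M1 - det M2)/(EG - F^2)^2.
M1 = [[-E_yy/2 + F_xy - G_xx/2, E_x/2, F_x - E_y/2], [F_y - G_x/2, E, F], [G_y/2, F, G]] = [[495/2, 75/8, 165/2], [165/4, 41/16, 55/4], [363, 55/4, 122]]; det M1 = 495/2
M2 = [[0, E_y/2, G_x/2], [E_y/2, E, F], [G_x/2, F, G]] = [[0, 0, 0], [0, 41/16, 55/4], [0, 55/4, 122]]; det M2 = 0
det M1 - det M2 = 495/2; K = 495/2 / (1977/16)^2 = 7040/434281

Answer: K = 7040/434281


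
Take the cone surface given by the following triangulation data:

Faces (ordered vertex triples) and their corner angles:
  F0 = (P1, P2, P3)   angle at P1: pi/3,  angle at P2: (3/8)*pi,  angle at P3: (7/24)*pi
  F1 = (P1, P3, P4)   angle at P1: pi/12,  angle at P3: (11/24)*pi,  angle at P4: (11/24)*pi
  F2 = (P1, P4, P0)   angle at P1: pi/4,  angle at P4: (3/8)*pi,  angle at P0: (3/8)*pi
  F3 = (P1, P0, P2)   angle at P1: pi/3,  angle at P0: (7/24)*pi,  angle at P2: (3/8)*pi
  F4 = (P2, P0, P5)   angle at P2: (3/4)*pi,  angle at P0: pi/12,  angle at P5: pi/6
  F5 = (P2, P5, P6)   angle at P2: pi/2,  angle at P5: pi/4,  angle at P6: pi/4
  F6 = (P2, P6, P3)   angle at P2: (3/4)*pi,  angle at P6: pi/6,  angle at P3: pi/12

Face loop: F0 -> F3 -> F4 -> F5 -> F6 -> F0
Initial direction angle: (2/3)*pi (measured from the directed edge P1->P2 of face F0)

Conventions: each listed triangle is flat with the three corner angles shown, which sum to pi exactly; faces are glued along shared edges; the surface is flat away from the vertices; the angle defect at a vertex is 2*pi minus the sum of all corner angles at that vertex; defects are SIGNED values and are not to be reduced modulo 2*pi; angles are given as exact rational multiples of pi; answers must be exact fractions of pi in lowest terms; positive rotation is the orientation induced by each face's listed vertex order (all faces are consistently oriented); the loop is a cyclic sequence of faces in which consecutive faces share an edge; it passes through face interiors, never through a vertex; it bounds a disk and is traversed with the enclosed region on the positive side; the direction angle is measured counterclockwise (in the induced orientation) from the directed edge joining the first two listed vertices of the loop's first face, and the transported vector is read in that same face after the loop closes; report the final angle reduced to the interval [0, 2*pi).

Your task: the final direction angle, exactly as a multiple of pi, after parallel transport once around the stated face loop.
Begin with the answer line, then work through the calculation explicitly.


Answer: final direction angle = (23/12)*pi

enclosed vertex P2: corner angles sum to (11/4)*pi, defect = 2*pi - (11/4)*pi = (-3/4)*pi
by Gauss-Bonnet the loop rotates the vector by the enclosed defect sum (positive orientation, mod 2*pi)
final angle = (2/3)*pi - (3/4)*pi = (23/12)*pi (mod 2*pi)


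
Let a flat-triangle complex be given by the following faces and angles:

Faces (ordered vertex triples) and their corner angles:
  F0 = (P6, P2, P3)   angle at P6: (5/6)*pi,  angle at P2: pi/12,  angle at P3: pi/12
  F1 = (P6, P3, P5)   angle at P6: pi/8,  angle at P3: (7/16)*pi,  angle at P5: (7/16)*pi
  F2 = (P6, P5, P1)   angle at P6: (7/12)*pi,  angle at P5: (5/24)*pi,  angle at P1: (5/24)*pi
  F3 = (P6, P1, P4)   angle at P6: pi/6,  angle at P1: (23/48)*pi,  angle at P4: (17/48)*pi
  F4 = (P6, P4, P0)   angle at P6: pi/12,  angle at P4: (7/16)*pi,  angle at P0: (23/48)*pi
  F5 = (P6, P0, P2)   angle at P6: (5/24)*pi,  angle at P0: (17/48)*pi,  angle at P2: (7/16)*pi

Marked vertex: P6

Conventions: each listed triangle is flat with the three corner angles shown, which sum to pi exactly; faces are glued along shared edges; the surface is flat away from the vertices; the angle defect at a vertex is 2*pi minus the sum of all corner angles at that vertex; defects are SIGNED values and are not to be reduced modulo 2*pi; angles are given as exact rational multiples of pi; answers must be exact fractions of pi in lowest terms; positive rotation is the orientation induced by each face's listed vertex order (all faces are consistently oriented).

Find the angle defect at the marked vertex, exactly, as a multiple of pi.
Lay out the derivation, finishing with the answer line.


Sum of corner angles at P6: 2*pi
defect = 2*pi - 2*pi

Answer: defect(P6) = 0


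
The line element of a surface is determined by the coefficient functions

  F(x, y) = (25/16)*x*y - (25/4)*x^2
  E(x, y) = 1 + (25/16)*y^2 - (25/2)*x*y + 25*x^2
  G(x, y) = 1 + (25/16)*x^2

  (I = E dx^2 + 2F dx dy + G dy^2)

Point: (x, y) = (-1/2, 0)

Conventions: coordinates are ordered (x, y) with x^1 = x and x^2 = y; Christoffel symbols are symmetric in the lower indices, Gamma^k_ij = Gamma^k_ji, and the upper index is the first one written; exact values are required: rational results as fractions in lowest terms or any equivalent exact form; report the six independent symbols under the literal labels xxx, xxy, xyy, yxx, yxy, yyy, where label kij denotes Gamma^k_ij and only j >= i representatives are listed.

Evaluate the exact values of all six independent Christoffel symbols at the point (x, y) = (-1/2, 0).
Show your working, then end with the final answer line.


E = 29/4, F = -25/16, G = 89/64 at the point
E_x = -25, E_y = 25/4, F_x = 25/4, F_y = -25/32, G_x = -25/16, G_y = 0
EG - F^2 = 489/64;  g^inv = (64/489) * [[89/64, 25/16], [25/16, 29/4]]
first-kind symbols [ij,l] = (1/2)(d_i g_jl + d_j g_il - d_l g_ij): [xx,x] = E_x/2 = -25/2, [xx,y] = F_x - E_y/2 = 25/8, [xy,x] = E_y/2 = 25/8, [xy,y] = G_x/2 = -25/32, [yy,x] = F_y - G_x/2 = 0, [yy,y] = G_y/2 = 0
Gamma^x_ij = (G*[ij,x] - F*[ij,y])/(EG - F^2), Gamma^y_ij = (E*[ij,y] - F*[ij,x])/(EG - F^2)

Answer: Gamma_xxx = -800/489, Gamma_xxy = 200/489, Gamma_xyy = 0, Gamma_yxx = 200/489, Gamma_yxy = -50/489, Gamma_yyy = 0


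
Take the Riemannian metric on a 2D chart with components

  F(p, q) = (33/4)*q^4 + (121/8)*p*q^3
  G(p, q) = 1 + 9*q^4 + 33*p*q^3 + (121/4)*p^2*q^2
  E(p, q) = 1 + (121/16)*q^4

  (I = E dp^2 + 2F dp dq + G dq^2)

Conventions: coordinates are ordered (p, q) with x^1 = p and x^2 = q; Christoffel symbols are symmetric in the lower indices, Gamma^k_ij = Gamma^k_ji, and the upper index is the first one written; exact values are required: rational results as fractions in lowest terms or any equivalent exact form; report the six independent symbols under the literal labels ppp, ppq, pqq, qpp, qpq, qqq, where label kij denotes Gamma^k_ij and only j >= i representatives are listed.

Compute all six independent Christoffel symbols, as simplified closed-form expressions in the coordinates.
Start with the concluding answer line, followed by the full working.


Answer: Gamma_ppp = 0, Gamma_ppq = 242*q^3/(484*p^2*q^2 + 528*p*q^3 + 265*q^4 + 16), Gamma_pqq = (242*p*q^2 + 264*q^3)/(484*p^2*q^2 + 528*p*q^3 + 265*q^4 + 16), Gamma_qpp = 0, Gamma_qpq = (484*p*q^2 + 264*q^3)/(484*p^2*q^2 + 528*p*q^3 + 265*q^4 + 16), Gamma_qqq = (484*p^2*q + 792*p*q^2 + 288*q^3)/(484*p^2*q^2 + 528*p*q^3 + 265*q^4 + 16)

E = 1 + (121/16)*q^4; F = (33/4)*q^4 + (121/8)*p*q^3; G = 1 + 9*q^4 + 33*p*q^3 + (121/4)*p^2*q^2
Gamma^k_ij = (1/2) g^{kl} (d_i g_jl + d_j g_il - d_l g_ij), with g^inv = (1/(EG-F^2)) [[G, -F], [-F, E]]
first partials: E_p = 0, E_q = (121/4)*q^3, F_p = (121/8)*q^3, F_q = 33*q^3 + (363/8)*p*q^2, G_p = 33*q^3 + (121/2)*p*q^2, G_q = 36*q^3 + 99*p*q^2 + (121/2)*p^2*q
D = EG - F^2 = 1 + (265/16)*q^4 + 33*p*q^3 + (121/4)*p^2*q^2
expanded: Gamma^p_pp = (G E_p - 2F F_p + F E_q)/(2D), Gamma^p_pq = (G E_q - F G_p)/(2D), Gamma^p_qq = (2G F_q - G G_p - F G_q)/(2D), Gamma^q_pp = (2E F_p - E E_q - F E_p)/(2D), Gamma^q_pq = (E G_p - F E_q)/(2D), Gamma^q_qq = (E G_q - 2F F_q + F G_p)/(2D); substitute and cancel common factors


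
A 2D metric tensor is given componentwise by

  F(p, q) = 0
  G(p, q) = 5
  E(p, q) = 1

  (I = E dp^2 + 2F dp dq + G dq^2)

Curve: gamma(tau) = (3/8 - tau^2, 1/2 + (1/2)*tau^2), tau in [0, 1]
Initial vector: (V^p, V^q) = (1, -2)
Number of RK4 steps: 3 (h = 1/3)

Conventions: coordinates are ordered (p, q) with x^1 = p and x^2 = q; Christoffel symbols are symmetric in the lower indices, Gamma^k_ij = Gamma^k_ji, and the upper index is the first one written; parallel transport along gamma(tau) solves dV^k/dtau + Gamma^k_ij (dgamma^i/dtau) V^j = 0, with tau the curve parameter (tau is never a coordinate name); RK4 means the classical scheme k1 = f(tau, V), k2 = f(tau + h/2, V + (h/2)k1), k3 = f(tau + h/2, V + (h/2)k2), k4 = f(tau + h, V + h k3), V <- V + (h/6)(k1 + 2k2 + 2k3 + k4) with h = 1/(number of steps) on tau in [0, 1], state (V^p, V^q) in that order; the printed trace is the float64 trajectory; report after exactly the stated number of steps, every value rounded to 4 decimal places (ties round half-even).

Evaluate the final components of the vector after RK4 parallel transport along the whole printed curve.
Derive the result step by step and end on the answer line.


gamma'(tau) = (-2*tau, tau); f(tau, V)^k = -Gamma^k_ij(gamma(tau)) gamma'^i(tau) V^j; h = 1/3; intermediate values shown to 6 dp
curve data and Christoffel symbols at the stage parameters:
  tau = 0.000000: gamma = (0.375000, 0.500000), gamma' = (0.000000, 0.000000); Gamma_ppp = 0.000000, Gamma_ppq = 0.000000, Gamma_pqq = 0.000000, Gamma_qpp = 0.000000, Gamma_qpq = 0.000000, Gamma_qqq = 0.000000
  tau = 0.166667: gamma = (0.347222, 0.513889), gamma' = (-0.333333, 0.166667); Gamma_ppp = 0.000000, Gamma_ppq = 0.000000, Gamma_pqq = 0.000000, Gamma_qpp = 0.000000, Gamma_qpq = 0.000000, Gamma_qqq = 0.000000
  tau = 0.333333: gamma = (0.263889, 0.555556), gamma' = (-0.666667, 0.333333); Gamma_ppp = 0.000000, Gamma_ppq = 0.000000, Gamma_pqq = 0.000000, Gamma_qpp = 0.000000, Gamma_qpq = 0.000000, Gamma_qqq = 0.000000
  tau = 0.500000: gamma = (0.125000, 0.625000), gamma' = (-1.000000, 0.500000); Gamma_ppp = 0.000000, Gamma_ppq = 0.000000, Gamma_pqq = 0.000000, Gamma_qpp = 0.000000, Gamma_qpq = 0.000000, Gamma_qqq = 0.000000
  tau = 0.666667: gamma = (-0.069444, 0.722222), gamma' = (-1.333333, 0.666667); Gamma_ppp = 0.000000, Gamma_ppq = 0.000000, Gamma_pqq = 0.000000, Gamma_qpp = 0.000000, Gamma_qpq = 0.000000, Gamma_qqq = 0.000000
  tau = 0.833333: gamma = (-0.319444, 0.847222), gamma' = (-1.666667, 0.833333); Gamma_ppp = 0.000000, Gamma_ppq = 0.000000, Gamma_pqq = 0.000000, Gamma_qpp = 0.000000, Gamma_qpq = 0.000000, Gamma_qqq = 0.000000
  tau = 1.000000: gamma = (-0.625000, 1.000000), gamma' = (-2.000000, 1.000000); Gamma_ppp = 0.000000, Gamma_ppq = 0.000000, Gamma_pqq = 0.000000, Gamma_qpp = 0.000000, Gamma_qpq = 0.000000, Gamma_qqq = 0.000000
step 0: V^p = 1.0000, V^q = -2.0000
step 1: k1 = (0.000000, 0.000000), k2 = (0.000000, 0.000000), k3 = (0.000000, 0.000000), k4 = (0.000000, 0.000000); V <- V + (h/6)(k1 + 2k2 + 2k3 + k4): V^p = 1.0000, V^q = -2.0000
step 2: k1 = (0.000000, 0.000000), k2 = (0.000000, 0.000000), k3 = (0.000000, 0.000000), k4 = (0.000000, 0.000000); V <- V + (h/6)(k1 + 2k2 + 2k3 + k4): V^p = 1.0000, V^q = -2.0000
step 3: k1 = (0.000000, 0.000000), k2 = (0.000000, 0.000000), k3 = (0.000000, 0.000000), k4 = (0.000000, 0.000000); V <- V + (h/6)(k1 + 2k2 + 2k3 + k4): V^p = 1.0000, V^q = -2.0000

Answer: V^p = 1.0000, V^q = -2.0000


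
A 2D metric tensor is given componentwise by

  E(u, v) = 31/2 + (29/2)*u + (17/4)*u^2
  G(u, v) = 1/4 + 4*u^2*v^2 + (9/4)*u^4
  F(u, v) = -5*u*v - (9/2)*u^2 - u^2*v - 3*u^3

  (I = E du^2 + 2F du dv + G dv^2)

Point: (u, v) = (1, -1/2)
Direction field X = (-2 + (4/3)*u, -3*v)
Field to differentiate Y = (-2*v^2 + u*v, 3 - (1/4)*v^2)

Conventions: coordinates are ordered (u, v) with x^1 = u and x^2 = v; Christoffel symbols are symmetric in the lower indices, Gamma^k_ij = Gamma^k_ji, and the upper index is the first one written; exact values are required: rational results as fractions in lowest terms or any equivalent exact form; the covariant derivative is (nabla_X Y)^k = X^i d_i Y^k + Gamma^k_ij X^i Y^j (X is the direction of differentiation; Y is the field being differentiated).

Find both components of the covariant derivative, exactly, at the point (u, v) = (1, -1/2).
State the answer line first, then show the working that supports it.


Answer: (nabla_X Y)^u = 62305/38256, (nabla_X Y)^v = -184389/12752

E = 137/4, F = -9/2, G = 7/2 at the point
E_u = 23, E_v = 0, F_u = -29/2, F_v = -6, G_u = 11, G_v = -4
EG - F^2 = 797/8;  g^inv = (8/797) * [[7/2, 9/2], [9/2, 137/4]]
first-kind symbols [ij,l] = (1/2)(d_i g_jl + d_j g_il - d_l g_ij): [uu,u] = E_u/2 = 23/2, [uu,v] = F_u - E_v/2 = -29/2, [uv,u] = E_v/2 = 0, [uv,v] = G_u/2 = 11/2, [vv,u] = F_v - G_u/2 = -23/2, [vv,v] = G_v/2 = -2
Gamma^u_ij = (G*[ij,u] - F*[ij,v])/(EG - F^2), Gamma^v_ij = (E*[ij,v] - F*[ij,u])/(EG - F^2)
Gamma_uuu = -200/797, Gamma_uuv = 198/797, Gamma_uvv = -394/797, Gamma_vuu = -3559/797, Gamma_vuv = 1507/797, Gamma_vvv = -962/797
X = (-2/3, 3/2), Y = (-1, 47/16) at the point


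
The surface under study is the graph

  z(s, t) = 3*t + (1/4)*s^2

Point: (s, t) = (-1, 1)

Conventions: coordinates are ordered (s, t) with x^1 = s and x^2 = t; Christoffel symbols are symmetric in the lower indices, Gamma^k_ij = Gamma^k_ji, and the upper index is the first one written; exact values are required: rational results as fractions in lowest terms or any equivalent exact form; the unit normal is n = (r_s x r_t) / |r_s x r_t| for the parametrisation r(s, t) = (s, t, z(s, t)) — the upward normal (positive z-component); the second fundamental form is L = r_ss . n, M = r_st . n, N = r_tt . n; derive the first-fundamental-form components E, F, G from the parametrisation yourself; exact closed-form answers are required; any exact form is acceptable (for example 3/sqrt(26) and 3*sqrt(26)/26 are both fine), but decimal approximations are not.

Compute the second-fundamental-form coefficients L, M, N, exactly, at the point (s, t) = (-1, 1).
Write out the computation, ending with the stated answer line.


z_s = -1/2, z_t = 3, z_ss = 1/2, z_st = 0, z_tt = 0
E = 5/4, F = -3/2, G = 10; answer radicand W^2 = 41/4
unnormalised second-form numerators: l = 1/2, m = 0, n = 0; L = l/sqrt(41/4), and similarly M = m/sqrt(W^2), N = n/sqrt(W^2)

Answer: L = sqrt(41)/41, M = 0, N = 0


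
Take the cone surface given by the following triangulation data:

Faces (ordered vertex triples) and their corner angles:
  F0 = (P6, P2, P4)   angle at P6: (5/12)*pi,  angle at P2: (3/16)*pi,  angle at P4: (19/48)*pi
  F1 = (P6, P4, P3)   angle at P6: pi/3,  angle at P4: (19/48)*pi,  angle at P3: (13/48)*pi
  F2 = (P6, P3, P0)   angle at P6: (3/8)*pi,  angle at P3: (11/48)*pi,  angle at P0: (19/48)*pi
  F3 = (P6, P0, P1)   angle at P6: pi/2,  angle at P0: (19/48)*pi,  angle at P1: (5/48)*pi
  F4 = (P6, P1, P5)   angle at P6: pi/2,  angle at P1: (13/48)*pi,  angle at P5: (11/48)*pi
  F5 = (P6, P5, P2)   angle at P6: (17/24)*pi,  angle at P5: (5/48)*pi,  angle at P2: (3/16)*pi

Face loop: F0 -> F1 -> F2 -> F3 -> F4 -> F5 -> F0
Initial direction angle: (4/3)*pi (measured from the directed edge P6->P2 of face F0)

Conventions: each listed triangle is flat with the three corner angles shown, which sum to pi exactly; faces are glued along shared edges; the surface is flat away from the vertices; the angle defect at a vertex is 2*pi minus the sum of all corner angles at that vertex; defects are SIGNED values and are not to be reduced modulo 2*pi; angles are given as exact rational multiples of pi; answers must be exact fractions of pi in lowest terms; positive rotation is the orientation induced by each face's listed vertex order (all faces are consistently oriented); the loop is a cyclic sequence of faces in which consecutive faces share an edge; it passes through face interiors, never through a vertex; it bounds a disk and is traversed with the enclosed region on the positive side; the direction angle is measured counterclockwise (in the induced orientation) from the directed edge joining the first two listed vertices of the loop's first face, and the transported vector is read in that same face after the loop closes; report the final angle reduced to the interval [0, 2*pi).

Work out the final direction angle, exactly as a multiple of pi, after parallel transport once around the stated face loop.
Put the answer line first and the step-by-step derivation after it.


Answer: final direction angle = pi/2

enclosed vertex P6: corner angles sum to (17/6)*pi, defect = 2*pi - (17/6)*pi = (-5/6)*pi
transport around the loop rotates by the sum of enclosed defects; add to the initial angle mod 2*pi
final angle = (4/3)*pi - (5/6)*pi = pi/2 (mod 2*pi)


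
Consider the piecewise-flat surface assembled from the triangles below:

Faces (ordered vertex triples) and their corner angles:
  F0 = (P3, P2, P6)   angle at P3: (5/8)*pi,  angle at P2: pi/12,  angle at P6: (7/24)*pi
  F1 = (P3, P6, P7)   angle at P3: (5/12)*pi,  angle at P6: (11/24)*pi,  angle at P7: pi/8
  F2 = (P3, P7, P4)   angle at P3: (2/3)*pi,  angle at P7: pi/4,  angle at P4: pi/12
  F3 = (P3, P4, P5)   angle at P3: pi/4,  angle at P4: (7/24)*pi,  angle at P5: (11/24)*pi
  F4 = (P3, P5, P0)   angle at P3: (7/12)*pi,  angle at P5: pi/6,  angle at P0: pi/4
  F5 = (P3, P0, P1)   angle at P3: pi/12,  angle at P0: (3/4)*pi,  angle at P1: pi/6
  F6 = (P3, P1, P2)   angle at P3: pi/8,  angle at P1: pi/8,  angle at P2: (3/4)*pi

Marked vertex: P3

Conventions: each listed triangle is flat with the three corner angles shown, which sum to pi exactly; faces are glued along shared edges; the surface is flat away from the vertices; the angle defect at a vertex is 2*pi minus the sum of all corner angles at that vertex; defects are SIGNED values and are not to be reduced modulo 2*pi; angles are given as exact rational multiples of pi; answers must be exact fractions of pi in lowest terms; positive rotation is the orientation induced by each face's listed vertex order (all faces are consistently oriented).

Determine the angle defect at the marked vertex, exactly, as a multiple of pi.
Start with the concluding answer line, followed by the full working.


Answer: defect(P3) = (-3/4)*pi

Sum of corner angles at P3: (11/4)*pi
defect = 2*pi - (11/4)*pi


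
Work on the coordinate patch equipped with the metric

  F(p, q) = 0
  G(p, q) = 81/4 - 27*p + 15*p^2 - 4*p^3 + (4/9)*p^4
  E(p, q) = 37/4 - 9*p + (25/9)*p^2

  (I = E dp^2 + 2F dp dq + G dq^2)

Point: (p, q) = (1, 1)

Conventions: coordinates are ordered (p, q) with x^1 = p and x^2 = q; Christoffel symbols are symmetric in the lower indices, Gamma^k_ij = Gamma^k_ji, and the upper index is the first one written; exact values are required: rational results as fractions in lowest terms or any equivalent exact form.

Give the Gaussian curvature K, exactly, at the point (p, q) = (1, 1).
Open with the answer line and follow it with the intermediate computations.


Answer: K = -9072/154453

E = 109/36, F = 0, G = 169/36, EG - F^2 = 18421/1296 at the point
E_p = -31/9, E_q = 0, F_p = 0, F_q = 0, G_p = -65/9, G_q = 0
E_qq = 0, F_pq = 0, G_pp = 34/3
By Brioschi, K is (det M1 - det M2) divided by (EG - F^2) squared.
M1 = [[-E_qq/2 + F_pq - G_pp/2, E_p/2, F_p - E_q/2], [F_q - G_p/2, E, F], [G_q/2, F, G]] = [[-17/3, -31/18, 0], [65/18, 109/36, 0], [0, 0, 169/36]]; det M1 = -74867/1458
M2 = [[0, E_q/2, G_p/2], [E_q/2, E, F], [G_p/2, F, G]] = [[0, 0, -65/18], [0, 109/36, 0], [-65/18, 0, 169/36]]; det M2 = -460525/11664
det M1 - det M2 = -15379/1296; K = -15379/1296 / (18421/1296)^2 = -9072/154453


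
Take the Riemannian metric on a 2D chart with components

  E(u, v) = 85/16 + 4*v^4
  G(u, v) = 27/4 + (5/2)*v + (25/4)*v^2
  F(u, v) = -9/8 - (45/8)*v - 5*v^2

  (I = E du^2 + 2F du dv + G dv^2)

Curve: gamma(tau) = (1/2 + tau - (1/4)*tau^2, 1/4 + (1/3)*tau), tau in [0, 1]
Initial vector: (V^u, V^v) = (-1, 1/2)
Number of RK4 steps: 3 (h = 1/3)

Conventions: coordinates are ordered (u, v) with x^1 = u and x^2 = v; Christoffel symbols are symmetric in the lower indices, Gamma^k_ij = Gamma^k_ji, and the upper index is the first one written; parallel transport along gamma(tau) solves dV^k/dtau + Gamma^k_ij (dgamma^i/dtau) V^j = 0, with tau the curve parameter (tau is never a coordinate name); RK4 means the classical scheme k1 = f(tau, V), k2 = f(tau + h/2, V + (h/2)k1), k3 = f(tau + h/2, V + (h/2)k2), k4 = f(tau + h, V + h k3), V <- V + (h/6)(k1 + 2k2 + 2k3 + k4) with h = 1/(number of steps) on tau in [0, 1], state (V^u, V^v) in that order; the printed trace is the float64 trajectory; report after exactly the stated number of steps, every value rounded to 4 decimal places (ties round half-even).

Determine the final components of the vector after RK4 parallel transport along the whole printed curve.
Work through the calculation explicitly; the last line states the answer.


gamma'(tau) = (1 - (1/2)*tau, 1/3); f(tau, V)^k = -Gamma^k_ij(gamma(tau)) gamma'^i(tau) V^j; h = 1/3; intermediate values shown to 6 dp
curve data and Christoffel symbols at the stage parameters:
  tau = 0.000000: gamma = (0.500000, 0.250000), gamma' = (1.000000, 0.333333); Gamma_uuu = -0.010678, Gamma_uuv = 0.029160, Gamma_uvv = -1.655116, Gamma_vuu = -0.020007, Gamma_vuv = 0.010678, Gamma_vvv = -0.243926
  tau = 0.166667: gamma = (0.659722, 0.305556), gamma' = (0.916667, 0.333333); Gamma_uuu = -0.023363, Gamma_uuv = 0.057144, Gamma_uvv = -1.850019, Gamma_vuu = -0.037736, Gamma_vuv = 0.023363, Gamma_vvv = -0.366154
  tau = 0.333333: gamma = (0.805556, 0.361111), gamma' = (0.833333, 0.333333); Gamma_uuu = -0.046191, Gamma_uuv = 0.102708, Gamma_uvv = -2.088142, Gamma_vuu = -0.065262, Gamma_vuv = 0.046191, Gamma_vvv = -0.524959
  tau = 0.500000: gamma = (0.937500, 0.416667), gamma' = (0.750000, 0.333333); Gamma_uuu = -0.085307, Gamma_uuv = 0.174609, Gamma_uvv = -2.386244, Gamma_vuu = -0.106871, Gamma_vuv = 0.085307, Gamma_vvv = -0.731633
  tau = 0.666667: gamma = (1.055556, 0.472222), gamma' = (0.666667, 0.333333); Gamma_uuu = -0.150443, Gamma_uuv = 0.286501, Gamma_uvv = -2.768711, Gamma_vuu = -0.169346, Gamma_vuv = 0.150443, Gamma_vvv = -1.003278
  tau = 0.833333: gamma = (1.159722, 0.527778), gamma' = (0.583333, 0.333333); Gamma_uuu = -0.257481, Gamma_uuv = 0.460400, Gamma_uvv = -3.272229, Gamma_vuu = -0.263880, Gamma_vuv = 0.257481, Gamma_vvv = -1.366355
  tau = 1.000000: gamma = (1.250000, 0.583333), gamma' = (0.500000, 0.333333); Gamma_uuu = -0.433199, Gamma_uuv = 0.733040, Gamma_uvv = -3.953837, Gamma_vuu = -0.409653, Gamma_vuv = 0.433199, Gamma_vvv = -1.862859
step 0: V^u = -1.0000, V^v = 0.5000
step 1: k1 = (0.260315, 0.018868), k2 = (0.281655, 0.024993), k3 = (0.282239, 0.025191), k4 = (0.306498, 0.034073); V <- V + (h/6)(k1 + 2k2 + 2k3 + k4): V^u = -0.9059, V^v = 0.5085
step 2: k1 = (0.306572, 0.034092), k2 = (0.336726, 0.048297), k3 = (0.338328, 0.048983), k4 = (0.380333, 0.073117); V <- V + (h/6)(k1 + 2k2 + 2k3 + k4): V^u = -0.7927, V^v = 0.5253
step 3: k1 = (0.380655, 0.073244), k2 = (0.444295, 0.114407), k3 = (0.449901, 0.117224), k4 = (0.554777, 0.189362); V <- V + (h/6)(k1 + 2k2 + 2k3 + k4): V^u = -0.6414, V^v = 0.5656

Answer: V^u = -0.6414, V^v = 0.5656


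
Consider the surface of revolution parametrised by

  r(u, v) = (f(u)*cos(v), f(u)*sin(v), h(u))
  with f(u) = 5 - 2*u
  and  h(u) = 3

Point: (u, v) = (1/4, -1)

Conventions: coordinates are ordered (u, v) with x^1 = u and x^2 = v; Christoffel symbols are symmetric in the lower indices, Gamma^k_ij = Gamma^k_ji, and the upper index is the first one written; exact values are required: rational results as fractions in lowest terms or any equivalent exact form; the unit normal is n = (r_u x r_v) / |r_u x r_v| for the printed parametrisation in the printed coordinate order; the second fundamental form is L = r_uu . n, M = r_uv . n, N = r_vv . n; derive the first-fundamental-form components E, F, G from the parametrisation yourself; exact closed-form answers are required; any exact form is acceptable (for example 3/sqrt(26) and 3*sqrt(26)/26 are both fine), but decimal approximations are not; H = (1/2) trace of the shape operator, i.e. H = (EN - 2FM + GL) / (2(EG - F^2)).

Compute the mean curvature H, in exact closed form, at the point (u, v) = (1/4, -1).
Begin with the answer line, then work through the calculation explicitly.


Answer: H = 0

f = 9/2, f' = -2, f'' = 0, h' = 0, h'' = 0
E = 4, F = 0, G = 81/4; answer radicand W^2 = 4
unnormalised second-form numerators: l = 0, m = 0, n = 0; L = l/sqrt(4), and similarly M = m/sqrt(W^2), N = n/sqrt(W^2)
H = (E*n - 2*F*m + G*l) / (2*(EG - F^2)*sqrt(W^2)); E*n - 2*F*m + G*l = 0, EG - F^2 = 81, so H = (0)/sqrt(4)


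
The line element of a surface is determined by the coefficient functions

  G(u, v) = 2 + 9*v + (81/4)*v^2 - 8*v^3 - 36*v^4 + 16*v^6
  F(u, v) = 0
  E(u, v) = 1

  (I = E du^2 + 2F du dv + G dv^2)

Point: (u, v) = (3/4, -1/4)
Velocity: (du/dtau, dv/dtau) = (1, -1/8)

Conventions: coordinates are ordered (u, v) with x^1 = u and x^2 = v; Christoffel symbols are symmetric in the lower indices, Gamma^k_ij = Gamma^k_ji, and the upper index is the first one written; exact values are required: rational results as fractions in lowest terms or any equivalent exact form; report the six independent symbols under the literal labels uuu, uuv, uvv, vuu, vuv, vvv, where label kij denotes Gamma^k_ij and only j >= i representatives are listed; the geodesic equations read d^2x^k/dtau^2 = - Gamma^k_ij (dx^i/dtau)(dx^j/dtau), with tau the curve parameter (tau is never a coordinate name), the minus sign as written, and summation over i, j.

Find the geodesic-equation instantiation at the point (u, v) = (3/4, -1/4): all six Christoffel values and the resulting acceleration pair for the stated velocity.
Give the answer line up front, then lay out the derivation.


Answer: Gamma_uuu = 0, Gamma_uuv = 0, Gamma_uvv = 0, Gamma_vuu = 0, Gamma_vuv = 0, Gamma_vvv = -60/257; accelerations (d^2u/dtau^2, d^2v/dtau^2) = (0, 15/4112)

E = 1, F = 0, G = 257/256 at the point
E_u = 0, E_v = 0, F_u = 0, F_v = 0, G_u = 0, G_v = -15/32
EG - F^2 = 257/256;  g^inv = (256/257) * [[257/256, 0], [0, 1]]
first-kind symbols [ij,l] = (1/2)(d_i g_jl + d_j g_il - d_l g_ij): [uu,u] = E_u/2 = 0, [uu,v] = F_u - E_v/2 = 0, [uv,u] = E_v/2 = 0, [uv,v] = G_u/2 = 0, [vv,u] = F_v - G_u/2 = 0, [vv,v] = G_v/2 = -15/64
Gamma^u_ij = (G*[ij,u] - F*[ij,v])/(EG - F^2), Gamma^v_ij = (E*[ij,v] - F*[ij,u])/(EG - F^2)
Gamma_uuu = 0, Gamma_uuv = 0, Gamma_uvv = 0, Gamma_vuu = 0, Gamma_vuv = 0, Gamma_vvv = -60/257
d^2u/dtau^2 = -(Gamma_uuu*(1)^2 + 2*Gamma_uuv*(1)*(-1/8) + Gamma_uvv*(-1/8)^2) = 0
d^2v/dtau^2 = -(Gamma_vuu*(1)^2 + 2*Gamma_vuv*(1)*(-1/8) + Gamma_vvv*(-1/8)^2) = 15/4112


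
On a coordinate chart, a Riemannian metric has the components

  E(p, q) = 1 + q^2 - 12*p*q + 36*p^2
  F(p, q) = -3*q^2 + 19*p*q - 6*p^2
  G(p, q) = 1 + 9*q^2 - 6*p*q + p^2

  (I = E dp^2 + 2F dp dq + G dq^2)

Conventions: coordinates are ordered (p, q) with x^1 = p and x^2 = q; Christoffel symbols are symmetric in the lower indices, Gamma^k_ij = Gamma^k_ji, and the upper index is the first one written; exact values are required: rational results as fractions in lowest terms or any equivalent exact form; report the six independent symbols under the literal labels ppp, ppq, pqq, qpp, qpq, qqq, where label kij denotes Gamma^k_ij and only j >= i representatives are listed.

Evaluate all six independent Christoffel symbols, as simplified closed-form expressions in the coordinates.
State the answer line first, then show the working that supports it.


Answer: Gamma_ppp = (36*p - 6*q)/(37*p^2 - 18*p*q + 10*q^2 + 1), Gamma_ppq = (-6*p + q)/(37*p^2 - 18*p*q + 10*q^2 + 1), Gamma_pqq = (18*p - 3*q)/(37*p^2 - 18*p*q + 10*q^2 + 1), Gamma_qpp = (-6*p + 18*q)/(37*p^2 - 18*p*q + 10*q^2 + 1), Gamma_qpq = (p - 3*q)/(37*p^2 - 18*p*q + 10*q^2 + 1), Gamma_qqq = (-3*p + 9*q)/(37*p^2 - 18*p*q + 10*q^2 + 1)

E = 1 + q^2 - 12*p*q + 36*p^2; F = -3*q^2 + 19*p*q - 6*p^2; G = 1 + 9*q^2 - 6*p*q + p^2
Gamma^k_ij = (1/2) g^{kl} (d_i g_jl + d_j g_il - d_l g_ij), with g^inv = (1/(EG-F^2)) [[G, -F], [-F, E]]
first partials: E_p = -12*q + 72*p, E_q = 2*q - 12*p, F_p = 19*q - 12*p, F_q = -6*q + 19*p, G_p = -6*q + 2*p, G_q = 18*q - 6*p
D = EG - F^2 = 1 + 10*q^2 - 18*p*q + 37*p^2
expanded: Gamma^p_pp = (G E_p - 2F F_p + F E_q)/(2D), Gamma^p_pq = (G E_q - F G_p)/(2D), Gamma^p_qq = (2G F_q - G G_p - F G_q)/(2D), Gamma^q_pp = (2E F_p - E E_q - F E_p)/(2D), Gamma^q_pq = (E G_p - F E_q)/(2D), Gamma^q_qq = (E G_q - 2F F_q + F G_p)/(2D); substitute and cancel common factors
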